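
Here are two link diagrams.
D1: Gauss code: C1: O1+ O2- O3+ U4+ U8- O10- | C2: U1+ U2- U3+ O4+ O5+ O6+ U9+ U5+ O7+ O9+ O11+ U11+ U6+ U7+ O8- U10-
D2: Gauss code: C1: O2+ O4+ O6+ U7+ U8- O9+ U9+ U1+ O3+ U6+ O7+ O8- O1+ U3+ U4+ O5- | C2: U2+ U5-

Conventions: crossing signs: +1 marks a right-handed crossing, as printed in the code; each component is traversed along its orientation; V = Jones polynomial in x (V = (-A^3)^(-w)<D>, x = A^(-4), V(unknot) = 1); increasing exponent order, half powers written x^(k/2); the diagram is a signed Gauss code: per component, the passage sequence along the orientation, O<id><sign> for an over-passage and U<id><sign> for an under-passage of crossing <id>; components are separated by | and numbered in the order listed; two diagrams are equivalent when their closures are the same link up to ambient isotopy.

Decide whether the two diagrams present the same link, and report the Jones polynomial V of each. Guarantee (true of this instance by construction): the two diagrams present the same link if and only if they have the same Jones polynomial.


equivalent: yes
V(D1) = -x^(1/2) - x^(3/2) - x^(5/2) + x^(9/2)  (w +5, c 11, <D> = -A^-3 + A^5 + A^9 + A^13)
V(D2) = -x^(1/2) - x^(3/2) - x^(5/2) + x^(9/2)  [9 crossings, <D> = -A^-3 + A^5 + A^9 + A^13, w = +5]
key observation: from 11 to 9 crossings by R-moves: one link, two diagrams


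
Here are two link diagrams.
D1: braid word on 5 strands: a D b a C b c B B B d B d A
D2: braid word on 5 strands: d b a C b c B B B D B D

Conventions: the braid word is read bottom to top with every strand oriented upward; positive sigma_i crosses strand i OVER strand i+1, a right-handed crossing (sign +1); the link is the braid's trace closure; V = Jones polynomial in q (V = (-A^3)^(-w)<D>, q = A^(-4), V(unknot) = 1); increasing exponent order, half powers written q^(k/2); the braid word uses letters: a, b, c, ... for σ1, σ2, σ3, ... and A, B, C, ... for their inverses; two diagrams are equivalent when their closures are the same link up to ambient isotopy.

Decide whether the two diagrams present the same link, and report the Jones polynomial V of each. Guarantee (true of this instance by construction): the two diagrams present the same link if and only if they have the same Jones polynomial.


equivalent: yes
V(D1) = -q^-4 + q^-3 + q^-1  (w 0, c 14, <D> = A^4 + A^12 - A^16)
V(D2) = -q^-4 + q^-3 + q^-1  [12 crossings, <D> = A^-2 + A^6 - A^10, w = -2]
key observation: all 2 diagrams share one V(q), hence one class


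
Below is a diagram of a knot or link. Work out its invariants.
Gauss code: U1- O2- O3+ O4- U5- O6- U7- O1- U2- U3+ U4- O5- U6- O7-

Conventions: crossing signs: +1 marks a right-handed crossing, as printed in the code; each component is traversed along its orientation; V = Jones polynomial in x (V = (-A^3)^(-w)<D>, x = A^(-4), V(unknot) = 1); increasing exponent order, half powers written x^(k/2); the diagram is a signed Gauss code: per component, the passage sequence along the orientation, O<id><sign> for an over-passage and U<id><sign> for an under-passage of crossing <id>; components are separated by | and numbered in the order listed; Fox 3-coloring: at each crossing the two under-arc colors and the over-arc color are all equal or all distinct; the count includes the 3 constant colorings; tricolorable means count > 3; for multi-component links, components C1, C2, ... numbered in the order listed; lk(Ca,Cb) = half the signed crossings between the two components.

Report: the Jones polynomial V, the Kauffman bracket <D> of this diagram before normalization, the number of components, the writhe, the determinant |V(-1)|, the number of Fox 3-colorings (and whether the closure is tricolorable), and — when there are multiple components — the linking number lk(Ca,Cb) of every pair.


V = -x^-7 + x^-6 - x^-5 + x^-4 + x^-2
<D> = -A^-7 - A + A^5 - A^9 + A^13 (w = -5)
1 component over 7 crossings, w = -5
3 Fox colorings among 3^7, |V(-1)| = 5: not tricolorable
why: V spans 5 powers of x: at least 5 crossings in any diagram


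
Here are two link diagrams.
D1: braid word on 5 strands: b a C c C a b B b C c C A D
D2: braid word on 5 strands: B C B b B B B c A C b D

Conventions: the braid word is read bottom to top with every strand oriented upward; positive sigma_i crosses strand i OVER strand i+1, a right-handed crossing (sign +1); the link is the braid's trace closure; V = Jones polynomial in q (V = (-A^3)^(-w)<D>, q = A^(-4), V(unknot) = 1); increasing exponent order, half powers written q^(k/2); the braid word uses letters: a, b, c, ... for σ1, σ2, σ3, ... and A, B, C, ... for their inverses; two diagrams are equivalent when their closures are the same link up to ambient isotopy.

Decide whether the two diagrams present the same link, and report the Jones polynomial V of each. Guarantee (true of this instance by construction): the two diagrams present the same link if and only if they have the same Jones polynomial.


same link: no
V(D1) = q^-2 - q^-1 + 2 - 2q + q^2 - q^3 + q^4  [14 crossings, <D> = A^-16 - A^-12 + A^-8 - 2A^-4 + 2 - A^4 + A^8, w = 0]
V(D2) = -q^-4 + q^-3 + q^-1  (w -6, c 12, <D> = A^-14 + A^-6 - A^-2)
note: comparing 2 Jones polynomials yields 2 groups


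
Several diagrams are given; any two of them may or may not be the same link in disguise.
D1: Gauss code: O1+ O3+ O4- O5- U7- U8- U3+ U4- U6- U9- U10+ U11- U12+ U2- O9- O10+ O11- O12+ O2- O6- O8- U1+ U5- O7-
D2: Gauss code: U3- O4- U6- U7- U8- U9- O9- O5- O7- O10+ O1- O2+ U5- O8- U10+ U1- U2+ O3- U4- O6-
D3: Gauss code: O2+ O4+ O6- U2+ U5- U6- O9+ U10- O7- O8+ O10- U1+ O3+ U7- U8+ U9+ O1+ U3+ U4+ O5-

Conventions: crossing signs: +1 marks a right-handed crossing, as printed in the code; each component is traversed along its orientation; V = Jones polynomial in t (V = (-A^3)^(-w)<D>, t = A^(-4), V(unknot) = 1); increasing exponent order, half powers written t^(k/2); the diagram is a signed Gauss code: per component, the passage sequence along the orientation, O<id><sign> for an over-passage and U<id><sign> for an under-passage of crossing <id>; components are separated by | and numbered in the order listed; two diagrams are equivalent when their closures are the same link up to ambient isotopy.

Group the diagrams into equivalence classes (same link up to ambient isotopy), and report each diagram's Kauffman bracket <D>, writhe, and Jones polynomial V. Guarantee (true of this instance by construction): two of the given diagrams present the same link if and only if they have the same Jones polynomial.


classes: {D1} | {D2} | {D3}
V(D1) = 1  [12 crossings, <D> = A^-12, w = -4]
D2 (bracket A^-14 + A^-6 - A^-2; 10 crossings at w = -6): V = -t^-4 + t^-3 + t^-1
V(D3) = t + t^3 - t^4  (w +2, c 10, <D> = -A^-10 + A^-6 + A^2)
insight: comparing 3 Jones polynomials yields 3 groups


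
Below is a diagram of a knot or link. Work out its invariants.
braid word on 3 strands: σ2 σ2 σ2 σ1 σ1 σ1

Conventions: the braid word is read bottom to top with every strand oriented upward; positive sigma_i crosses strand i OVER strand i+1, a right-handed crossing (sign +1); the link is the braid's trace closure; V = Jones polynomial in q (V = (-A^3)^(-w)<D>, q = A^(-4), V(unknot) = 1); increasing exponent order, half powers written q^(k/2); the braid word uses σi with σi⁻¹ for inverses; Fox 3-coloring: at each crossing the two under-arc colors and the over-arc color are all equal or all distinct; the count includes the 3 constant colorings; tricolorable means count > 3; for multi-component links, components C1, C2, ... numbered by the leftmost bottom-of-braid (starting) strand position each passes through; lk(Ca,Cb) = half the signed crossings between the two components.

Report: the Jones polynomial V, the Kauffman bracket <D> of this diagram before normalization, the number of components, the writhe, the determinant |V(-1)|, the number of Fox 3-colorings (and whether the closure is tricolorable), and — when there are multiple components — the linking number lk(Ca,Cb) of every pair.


V = q^2 + 2q^4 - 2q^5 + q^6 - 2q^7 + q^8
<D> = A^-14 - 2A^-10 + A^-6 - 2A^-2 + 2A^2 + A^10 (w = +6)
1 component over 6 crossings, w = +6
27 Fox colorings among 3^6, |V(-1)| = 9: tricolorable
why: V spans 6 powers of q: at least 6 crossings in any diagram


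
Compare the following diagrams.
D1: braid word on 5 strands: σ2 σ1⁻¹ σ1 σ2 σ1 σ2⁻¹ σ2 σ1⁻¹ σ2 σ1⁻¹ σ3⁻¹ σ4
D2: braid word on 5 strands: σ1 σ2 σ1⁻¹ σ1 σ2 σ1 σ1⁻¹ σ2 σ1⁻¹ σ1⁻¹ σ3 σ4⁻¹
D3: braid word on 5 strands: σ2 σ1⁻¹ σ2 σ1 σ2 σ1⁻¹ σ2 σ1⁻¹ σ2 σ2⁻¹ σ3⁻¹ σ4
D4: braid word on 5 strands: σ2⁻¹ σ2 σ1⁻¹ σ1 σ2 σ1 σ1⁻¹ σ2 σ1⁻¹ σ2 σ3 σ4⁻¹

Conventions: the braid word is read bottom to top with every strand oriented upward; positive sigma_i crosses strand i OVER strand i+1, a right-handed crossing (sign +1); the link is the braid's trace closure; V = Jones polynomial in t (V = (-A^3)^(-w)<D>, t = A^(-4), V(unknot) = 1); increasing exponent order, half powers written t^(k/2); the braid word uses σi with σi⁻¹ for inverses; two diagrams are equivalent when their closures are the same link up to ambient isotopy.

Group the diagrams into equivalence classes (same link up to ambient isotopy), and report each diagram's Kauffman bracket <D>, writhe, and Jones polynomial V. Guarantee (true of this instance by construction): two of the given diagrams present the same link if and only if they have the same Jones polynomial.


grouping into links: {D1, D2, D3, D4}
V(D1) = t + t^3 - t^4  (w +2, c 12, <D> = -A^-10 + A^-6 + A^2)
D2 (bracket -A^-10 + A^-6 + A^2; 12 crossings at w = +2): V = t + t^3 - t^4
V(D3) = t + t^3 - t^4  [12 crossings, <D> = -A^-10 + A^-6 + A^2, w = +2]
D4 (bracket -A^-10 + A^-6 + A^2; 12 crossings at w = +2): V = t + t^3 - t^4
key observation: one V(t) for all 4 diagrams — one class (guaranteed)


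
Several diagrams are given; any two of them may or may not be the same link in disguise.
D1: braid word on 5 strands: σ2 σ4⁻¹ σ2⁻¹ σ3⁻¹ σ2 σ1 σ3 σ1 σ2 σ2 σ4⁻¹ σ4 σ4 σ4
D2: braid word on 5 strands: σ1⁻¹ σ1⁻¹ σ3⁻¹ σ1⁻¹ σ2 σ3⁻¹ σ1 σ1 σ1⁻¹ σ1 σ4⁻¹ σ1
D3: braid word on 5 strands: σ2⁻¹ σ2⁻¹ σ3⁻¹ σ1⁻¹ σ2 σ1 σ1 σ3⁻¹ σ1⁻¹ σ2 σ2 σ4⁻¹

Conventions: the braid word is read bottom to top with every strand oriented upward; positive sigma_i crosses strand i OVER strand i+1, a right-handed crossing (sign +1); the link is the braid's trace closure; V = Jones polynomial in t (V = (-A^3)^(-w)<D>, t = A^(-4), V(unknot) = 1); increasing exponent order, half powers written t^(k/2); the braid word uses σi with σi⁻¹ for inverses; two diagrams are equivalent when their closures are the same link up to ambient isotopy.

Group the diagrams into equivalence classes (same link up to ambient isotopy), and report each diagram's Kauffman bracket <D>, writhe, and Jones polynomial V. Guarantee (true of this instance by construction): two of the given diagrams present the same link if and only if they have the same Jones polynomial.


classes: {D1} | {D2, D3}
V(D1) = t + 2t^3 + t^5  [14 crossings, <D> = A^-2 + 2A^6 + A^14, w = +6]
V(D2) = t^-3 + t^-2 + t^-1 + 1  (w -2, c 12, <D> = A^-6 + A^-2 + A^2 + A^6)
D3 (bracket A^-6 + A^-2 + A^2 + A^6; 12 crossings at w = -2): V = t^-3 + t^-2 + t^-1 + 1
note: 2 classes among 3 diagrams; unequal V(t) rules out equality


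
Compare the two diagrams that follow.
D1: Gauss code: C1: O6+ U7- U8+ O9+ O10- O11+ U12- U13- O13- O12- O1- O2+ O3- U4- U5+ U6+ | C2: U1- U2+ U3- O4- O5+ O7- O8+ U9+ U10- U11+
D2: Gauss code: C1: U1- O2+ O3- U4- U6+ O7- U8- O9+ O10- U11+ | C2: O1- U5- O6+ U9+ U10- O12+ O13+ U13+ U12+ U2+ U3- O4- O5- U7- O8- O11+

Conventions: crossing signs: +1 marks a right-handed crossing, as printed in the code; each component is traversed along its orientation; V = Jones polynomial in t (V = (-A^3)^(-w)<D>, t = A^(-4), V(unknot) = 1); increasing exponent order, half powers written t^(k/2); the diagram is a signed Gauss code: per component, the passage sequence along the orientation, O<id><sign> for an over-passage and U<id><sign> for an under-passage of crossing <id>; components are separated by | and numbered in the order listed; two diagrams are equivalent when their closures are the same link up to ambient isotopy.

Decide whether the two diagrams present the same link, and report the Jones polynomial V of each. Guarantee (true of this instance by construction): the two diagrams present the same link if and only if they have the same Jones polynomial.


equivalent: no
V(D1) = -t^(-1/2) - t^(1/2)  (w -1, c 13, <D> = A^-5 + A^-1)
V(D2) = -t^(-5/2) - t^(-1/2)  (w -1, c 13, <D> = A^-1 + A^7)
why: comparing 2 Jones polynomials yields 2 groups


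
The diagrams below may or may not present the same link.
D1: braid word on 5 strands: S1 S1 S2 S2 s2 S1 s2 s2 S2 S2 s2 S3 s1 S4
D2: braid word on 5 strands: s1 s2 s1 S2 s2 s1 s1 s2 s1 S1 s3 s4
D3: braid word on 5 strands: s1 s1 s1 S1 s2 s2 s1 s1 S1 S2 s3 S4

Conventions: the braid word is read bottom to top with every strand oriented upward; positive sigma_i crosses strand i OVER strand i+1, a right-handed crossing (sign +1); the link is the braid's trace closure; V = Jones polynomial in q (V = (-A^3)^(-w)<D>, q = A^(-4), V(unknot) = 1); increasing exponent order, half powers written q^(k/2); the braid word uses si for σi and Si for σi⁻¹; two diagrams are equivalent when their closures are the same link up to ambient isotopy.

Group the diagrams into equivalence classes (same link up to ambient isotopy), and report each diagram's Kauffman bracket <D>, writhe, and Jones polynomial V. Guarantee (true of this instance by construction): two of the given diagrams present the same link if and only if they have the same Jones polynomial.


classes: {D1} | {D2} | {D3}
V(D1) = 1  [14 crossings, <D> = A^-12, w = -4]
D2 (bracket -A^-4 + 1 - A^4 + A^8 + A^16; 12 crossings at w = +8): V = q^2 + q^4 - q^5 + q^6 - q^7
D3 (bracket -A^-12 + A^-8 - A^-4 + 2 - A^4 + A^8; 12 crossings at w = +4): V = q - q^2 + 2q^3 - q^4 + q^5 - q^6
note: V(q) takes 3 values over 3 diagrams, fixing the grouping


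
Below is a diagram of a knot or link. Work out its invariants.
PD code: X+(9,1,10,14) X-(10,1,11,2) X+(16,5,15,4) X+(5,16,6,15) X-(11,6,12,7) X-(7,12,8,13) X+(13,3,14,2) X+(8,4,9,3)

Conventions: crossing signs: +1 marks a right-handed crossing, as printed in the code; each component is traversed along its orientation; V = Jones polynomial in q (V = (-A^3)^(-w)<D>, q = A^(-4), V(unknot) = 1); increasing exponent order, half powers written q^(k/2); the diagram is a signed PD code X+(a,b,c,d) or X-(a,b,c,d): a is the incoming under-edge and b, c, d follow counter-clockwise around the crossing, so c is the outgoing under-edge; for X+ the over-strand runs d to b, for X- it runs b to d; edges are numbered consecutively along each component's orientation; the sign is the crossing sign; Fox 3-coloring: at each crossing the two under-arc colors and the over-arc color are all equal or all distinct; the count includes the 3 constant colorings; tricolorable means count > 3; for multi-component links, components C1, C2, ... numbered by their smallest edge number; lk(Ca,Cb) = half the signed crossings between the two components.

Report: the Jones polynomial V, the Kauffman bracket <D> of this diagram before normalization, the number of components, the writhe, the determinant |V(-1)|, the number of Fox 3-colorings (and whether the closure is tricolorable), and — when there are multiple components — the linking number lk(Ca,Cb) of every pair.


V(q) = -q^(1/2) - q^(5/2)
bracket: -A^-4 - A^4, w = +2
2 components, writhe +2, over 8 crossings
lk(C1,C2) = +1
det 2, colorings 3 of 3^8 — not tricolorable
observation: the span of V is 2, within the link bound 8 + 2 - 1


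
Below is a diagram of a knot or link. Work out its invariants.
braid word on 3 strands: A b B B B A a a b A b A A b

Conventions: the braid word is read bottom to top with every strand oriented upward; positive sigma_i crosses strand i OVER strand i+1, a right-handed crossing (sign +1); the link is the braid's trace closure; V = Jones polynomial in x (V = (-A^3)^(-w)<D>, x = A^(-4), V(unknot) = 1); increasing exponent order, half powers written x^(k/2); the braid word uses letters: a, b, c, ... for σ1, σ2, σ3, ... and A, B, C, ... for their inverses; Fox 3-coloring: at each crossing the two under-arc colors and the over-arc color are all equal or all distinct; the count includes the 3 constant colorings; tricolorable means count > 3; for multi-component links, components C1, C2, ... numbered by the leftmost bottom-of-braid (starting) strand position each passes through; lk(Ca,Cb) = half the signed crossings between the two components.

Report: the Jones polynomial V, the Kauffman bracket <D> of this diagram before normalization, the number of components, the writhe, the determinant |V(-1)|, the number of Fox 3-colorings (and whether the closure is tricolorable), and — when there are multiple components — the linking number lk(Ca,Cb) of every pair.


V(x) = -x^-6 + 2x^-5 - 4x^-4 + 5x^-3 - 4x^-2 + 5x^-1 - 3 + 2x - x^2
bracket: -A^-14 + 2A^-10 - 3A^-6 + 5A^-2 - 4A^2 + 5A^6 - 4A^10 + 2A^14 - A^18, w = -2
1 component, writhe -2, over 14 crossings
det 27, colorings 9 of 3^14 — tricolorable
observation: w = -2 shifts under R1 moves; the (-A^3)^(2) factor cancels that in V


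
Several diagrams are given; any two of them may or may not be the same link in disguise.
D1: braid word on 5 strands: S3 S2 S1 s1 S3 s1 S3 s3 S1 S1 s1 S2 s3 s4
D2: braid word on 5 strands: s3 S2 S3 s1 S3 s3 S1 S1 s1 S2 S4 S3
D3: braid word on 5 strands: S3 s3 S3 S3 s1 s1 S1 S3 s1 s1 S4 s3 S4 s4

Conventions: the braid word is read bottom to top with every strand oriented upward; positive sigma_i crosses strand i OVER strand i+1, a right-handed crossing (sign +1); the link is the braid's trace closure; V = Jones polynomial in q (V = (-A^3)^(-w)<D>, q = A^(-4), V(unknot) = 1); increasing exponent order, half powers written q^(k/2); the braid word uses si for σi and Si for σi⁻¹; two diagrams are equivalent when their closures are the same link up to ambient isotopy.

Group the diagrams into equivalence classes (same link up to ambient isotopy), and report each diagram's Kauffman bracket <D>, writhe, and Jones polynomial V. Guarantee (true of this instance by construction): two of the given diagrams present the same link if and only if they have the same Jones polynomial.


grouping into links: {D1, D2} | {D3}
V(D1) = q^-3 + q^-2 + q^-1 + 1  (w -2, c 14, <D> = A^-6 + A^-2 + A^2 + A^6)
V(D2) = q^-3 + q^-2 + q^-1 + 1  (w -4, c 12, <D> = A^-12 + A^-8 + A^-4 + 1)
V(D3) = q^-2 + q^-1 + 2 + q - q^4  [14 crossings, <D> = -A^-16 + A^-4 + 2 + A^4 + A^8, w = 0]
why: comparing 3 Jones polynomials yields 2 groups


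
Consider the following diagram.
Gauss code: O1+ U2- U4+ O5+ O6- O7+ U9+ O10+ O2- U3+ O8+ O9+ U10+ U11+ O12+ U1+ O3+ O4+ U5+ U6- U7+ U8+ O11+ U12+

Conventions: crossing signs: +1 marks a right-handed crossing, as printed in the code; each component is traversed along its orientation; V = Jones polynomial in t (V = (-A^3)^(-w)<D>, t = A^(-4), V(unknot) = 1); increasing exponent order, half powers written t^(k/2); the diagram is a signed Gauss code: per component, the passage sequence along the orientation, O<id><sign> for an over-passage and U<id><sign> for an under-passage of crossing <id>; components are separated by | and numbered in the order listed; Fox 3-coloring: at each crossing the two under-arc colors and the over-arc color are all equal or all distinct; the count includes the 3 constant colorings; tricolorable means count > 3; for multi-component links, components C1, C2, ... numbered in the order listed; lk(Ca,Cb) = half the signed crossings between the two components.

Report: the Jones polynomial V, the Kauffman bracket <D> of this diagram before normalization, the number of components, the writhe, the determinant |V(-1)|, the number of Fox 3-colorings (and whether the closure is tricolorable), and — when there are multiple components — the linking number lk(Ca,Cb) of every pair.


Jones polynomial: V(t) = t^3 + t^5 - t^6 + t^7 - t^8 + t^9 - t^10
<D> = -A^-16 + A^-12 - A^-8 + A^-4 - 1 + A^4 + A^12; writhe +8
components 1, writhe +8 (12 crossings)
3-colorings: 3 of 3^12, det 7 — not tricolorable
note: V spans 7 powers of t: at least 7 crossings in any diagram


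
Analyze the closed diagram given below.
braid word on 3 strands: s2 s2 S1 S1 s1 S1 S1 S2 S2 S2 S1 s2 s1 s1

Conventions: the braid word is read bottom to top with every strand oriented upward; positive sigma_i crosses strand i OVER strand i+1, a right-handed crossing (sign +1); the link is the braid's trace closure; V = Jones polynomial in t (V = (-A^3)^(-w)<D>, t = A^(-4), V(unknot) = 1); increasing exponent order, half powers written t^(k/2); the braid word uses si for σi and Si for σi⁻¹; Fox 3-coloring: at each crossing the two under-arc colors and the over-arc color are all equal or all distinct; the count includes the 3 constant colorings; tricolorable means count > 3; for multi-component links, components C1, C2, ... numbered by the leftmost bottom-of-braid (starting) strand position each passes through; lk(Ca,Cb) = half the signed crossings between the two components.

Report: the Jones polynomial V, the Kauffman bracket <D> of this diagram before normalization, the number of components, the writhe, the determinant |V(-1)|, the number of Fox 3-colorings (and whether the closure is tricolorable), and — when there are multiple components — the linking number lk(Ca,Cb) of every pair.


V = -t^-6 + 3t^-5 - 5t^-4 + 6t^-3 - 6t^-2 + 6t^-1 - 4 + 3t - t^2
<D> = -A^-14 + 3A^-10 - 4A^-6 + 6A^-2 - 6A^2 + 6A^6 - 5A^10 + 3A^14 - A^18 (w = -2)
1 component over 14 crossings, w = -2
3 Fox colorings among 3^14, |V(-1)| = 35: not tricolorable
why: w = -2 shifts under R1 moves; the (-A^3)^(2) factor cancels that in V


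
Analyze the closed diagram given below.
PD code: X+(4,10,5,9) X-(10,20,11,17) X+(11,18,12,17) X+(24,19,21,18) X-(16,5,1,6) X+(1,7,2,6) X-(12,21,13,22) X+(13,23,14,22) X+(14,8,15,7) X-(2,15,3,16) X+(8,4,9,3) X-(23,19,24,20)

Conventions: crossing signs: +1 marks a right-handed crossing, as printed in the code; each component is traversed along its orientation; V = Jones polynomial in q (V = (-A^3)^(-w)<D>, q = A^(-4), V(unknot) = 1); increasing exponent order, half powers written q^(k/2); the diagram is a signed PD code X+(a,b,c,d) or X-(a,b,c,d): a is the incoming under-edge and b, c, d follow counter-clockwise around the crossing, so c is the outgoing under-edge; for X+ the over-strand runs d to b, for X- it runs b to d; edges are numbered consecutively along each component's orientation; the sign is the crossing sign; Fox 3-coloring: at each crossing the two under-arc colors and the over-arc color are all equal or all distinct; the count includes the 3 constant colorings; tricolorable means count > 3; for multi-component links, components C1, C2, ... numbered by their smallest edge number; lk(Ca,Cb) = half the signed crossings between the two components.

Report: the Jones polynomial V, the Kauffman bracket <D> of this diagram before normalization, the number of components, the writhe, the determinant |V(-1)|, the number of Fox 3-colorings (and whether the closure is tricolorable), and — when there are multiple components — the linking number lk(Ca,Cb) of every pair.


V(q) = 1 + 2q + 2q^2 + q^3 - q^4 - q^5
bracket: -A^-14 - A^-10 + A^-6 + 2A^-2 + 2A^2 + A^6, w = +2
3 components, writhe +2, over 12 crossings
lk(C1,C2) = 0
linking number lk(C1,C3) = 0
lk(C2,C3): 0
det 0, colorings 81 of 3^13 — tricolorable
observation: w = +2 (over 12 crossings) is diagram-only; (-A^3)^(-2) removes it from V


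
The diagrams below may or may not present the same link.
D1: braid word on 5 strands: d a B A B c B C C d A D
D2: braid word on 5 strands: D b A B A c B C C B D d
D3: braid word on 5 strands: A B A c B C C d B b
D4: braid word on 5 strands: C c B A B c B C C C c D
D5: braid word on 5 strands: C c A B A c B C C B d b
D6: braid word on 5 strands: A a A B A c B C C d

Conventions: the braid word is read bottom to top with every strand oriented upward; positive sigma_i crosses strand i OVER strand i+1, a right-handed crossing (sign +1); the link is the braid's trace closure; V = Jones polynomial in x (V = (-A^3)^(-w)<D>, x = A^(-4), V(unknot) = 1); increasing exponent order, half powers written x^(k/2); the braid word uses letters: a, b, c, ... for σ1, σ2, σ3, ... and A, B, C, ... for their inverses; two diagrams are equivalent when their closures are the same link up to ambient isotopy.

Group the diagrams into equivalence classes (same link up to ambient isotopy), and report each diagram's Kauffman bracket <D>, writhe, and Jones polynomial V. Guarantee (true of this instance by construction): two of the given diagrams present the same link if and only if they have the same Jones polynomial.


classes: {D1, D2, D3, D4, D5, D6}
V(D1) = -x^-6 + x^-5 - x^-4 + 2x^-3 - x^-2 + x^-1  [12 crossings, <D> = A^-8 - A^-4 + 2 - A^4 + A^8 - A^12, w = -4]
V(D2) = -x^-6 + x^-5 - x^-4 + 2x^-3 - x^-2 + x^-1  (w -6, c 12, <D> = A^-14 - A^-10 + 2A^-6 - A^-2 + A^2 - A^6)
V(D3) = -x^-6 + x^-5 - x^-4 + 2x^-3 - x^-2 + x^-1  (w -4, c 10, <D> = A^-8 - A^-4 + 2 - A^4 + A^8 - A^12)
V(D4) = -x^-6 + x^-5 - x^-4 + 2x^-3 - x^-2 + x^-1  (w -6, c 12, <D> = A^-14 - A^-10 + 2A^-6 - A^-2 + A^2 - A^6)
V(D5) = -x^-6 + x^-5 - x^-4 + 2x^-3 - x^-2 + x^-1  (w -4, c 12, <D> = A^-8 - A^-4 + 2 - A^4 + A^8 - A^12)
V(D6) = -x^-6 + x^-5 - x^-4 + 2x^-3 - x^-2 + x^-1  [10 crossings, <D> = A^-8 - A^-4 + 2 - A^4 + A^8 - A^12, w = -4]
note: all 6 diagrams share one V(x), hence one class


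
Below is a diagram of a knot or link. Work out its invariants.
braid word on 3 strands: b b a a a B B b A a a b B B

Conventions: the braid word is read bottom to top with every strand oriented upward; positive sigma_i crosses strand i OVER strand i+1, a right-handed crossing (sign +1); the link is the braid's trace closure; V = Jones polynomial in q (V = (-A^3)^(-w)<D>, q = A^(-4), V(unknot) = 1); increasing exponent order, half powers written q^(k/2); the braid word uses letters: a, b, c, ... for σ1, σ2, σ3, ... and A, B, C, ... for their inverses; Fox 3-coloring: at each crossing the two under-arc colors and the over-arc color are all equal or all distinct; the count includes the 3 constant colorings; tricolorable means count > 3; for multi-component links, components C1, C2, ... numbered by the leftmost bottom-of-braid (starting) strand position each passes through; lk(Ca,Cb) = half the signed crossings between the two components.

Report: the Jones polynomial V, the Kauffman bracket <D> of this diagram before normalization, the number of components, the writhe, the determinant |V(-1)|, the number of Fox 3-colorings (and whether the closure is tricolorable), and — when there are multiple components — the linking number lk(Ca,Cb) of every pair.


Jones polynomial: V(q) = q + q^3 - q^4
<D> = -A^-4 + 1 + A^8; writhe +4
components 1, writhe +4 (14 crossings)
3-colorings: 9 of 3^14, det 3 — tricolorable
note: the span of V is 3, forcing >= 3 crossings in any diagram


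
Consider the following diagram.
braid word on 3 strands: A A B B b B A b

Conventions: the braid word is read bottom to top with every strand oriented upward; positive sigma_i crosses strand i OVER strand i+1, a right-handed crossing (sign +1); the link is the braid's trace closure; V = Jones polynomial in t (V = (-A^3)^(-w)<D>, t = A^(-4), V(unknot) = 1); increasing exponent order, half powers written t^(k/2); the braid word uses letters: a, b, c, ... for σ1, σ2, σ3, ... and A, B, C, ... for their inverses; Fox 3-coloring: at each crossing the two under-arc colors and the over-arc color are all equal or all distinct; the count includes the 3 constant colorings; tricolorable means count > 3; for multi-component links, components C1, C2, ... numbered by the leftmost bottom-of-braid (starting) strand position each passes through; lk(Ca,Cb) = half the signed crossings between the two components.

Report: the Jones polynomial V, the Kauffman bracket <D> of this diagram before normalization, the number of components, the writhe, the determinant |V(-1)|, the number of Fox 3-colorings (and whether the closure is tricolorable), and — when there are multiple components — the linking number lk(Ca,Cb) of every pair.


V = -t^-6 + t^-5 - t^-4 + 2t^-3 - t^-2 + t^-1
<D> = A^-8 - A^-4 + 2 - A^4 + A^8 - A^12 (w = -4)
1 component over 8 crossings, w = -4
3 Fox colorings among 3^8, |V(-1)| = 7: not tricolorable
why: inverse pairs cancel, leaving σ1⁻¹ σ1⁻¹ σ2⁻¹ σ2⁻¹ σ1⁻¹ σ2


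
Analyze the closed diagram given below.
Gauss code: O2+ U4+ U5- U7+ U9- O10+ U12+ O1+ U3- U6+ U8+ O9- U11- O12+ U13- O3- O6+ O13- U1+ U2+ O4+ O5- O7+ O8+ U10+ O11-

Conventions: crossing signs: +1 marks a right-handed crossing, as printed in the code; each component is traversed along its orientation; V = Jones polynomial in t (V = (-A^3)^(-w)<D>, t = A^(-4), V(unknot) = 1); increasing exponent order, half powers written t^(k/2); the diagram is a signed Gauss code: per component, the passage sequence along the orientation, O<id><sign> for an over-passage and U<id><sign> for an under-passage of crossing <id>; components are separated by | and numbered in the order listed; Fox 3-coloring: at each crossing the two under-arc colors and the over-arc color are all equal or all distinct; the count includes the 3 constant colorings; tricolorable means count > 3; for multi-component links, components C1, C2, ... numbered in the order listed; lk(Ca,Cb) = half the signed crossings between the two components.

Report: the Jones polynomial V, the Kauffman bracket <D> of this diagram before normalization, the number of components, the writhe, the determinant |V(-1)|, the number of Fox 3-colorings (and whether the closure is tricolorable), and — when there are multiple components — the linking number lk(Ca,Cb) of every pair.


V = 2t - 2t^2 + 3t^3 - 3t^4 + 2t^5 - 2t^6 + t^7
<D> = -A^-19 + 2A^-15 - 2A^-11 + 3A^-7 - 3A^-3 + 2A - 2A^5 (w = +3)
1 component over 13 crossings, w = +3
9 Fox colorings among 3^13, |V(-1)| = 15: tricolorable
why: w = +3 shifts under R1 moves; the (-A^3)^(-3) factor cancels that in V


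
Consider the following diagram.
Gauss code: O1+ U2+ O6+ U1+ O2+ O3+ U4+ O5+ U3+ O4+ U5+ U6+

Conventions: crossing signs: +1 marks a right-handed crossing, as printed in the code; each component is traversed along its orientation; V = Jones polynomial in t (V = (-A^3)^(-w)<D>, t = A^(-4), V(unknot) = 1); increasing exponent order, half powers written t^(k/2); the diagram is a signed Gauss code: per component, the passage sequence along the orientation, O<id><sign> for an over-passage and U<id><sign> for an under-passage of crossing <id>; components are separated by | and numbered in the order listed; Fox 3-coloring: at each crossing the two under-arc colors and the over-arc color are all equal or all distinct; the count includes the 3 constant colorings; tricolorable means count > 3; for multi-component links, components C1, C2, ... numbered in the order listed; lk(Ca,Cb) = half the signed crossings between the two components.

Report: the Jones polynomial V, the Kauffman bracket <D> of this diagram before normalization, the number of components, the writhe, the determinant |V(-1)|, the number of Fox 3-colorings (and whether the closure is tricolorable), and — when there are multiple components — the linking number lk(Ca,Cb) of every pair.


V(t) = t^2 + 2t^4 - 2t^5 + t^6 - 2t^7 + t^8
bracket: A^-14 - 2A^-10 + A^-6 - 2A^-2 + 2A^2 + A^10, w = +6
1 component, writhe +6, over 6 crossings
det 9, colorings 27 of 3^6 — tricolorable
observation: the span of V is 6, forcing >= 6 crossings in any diagram


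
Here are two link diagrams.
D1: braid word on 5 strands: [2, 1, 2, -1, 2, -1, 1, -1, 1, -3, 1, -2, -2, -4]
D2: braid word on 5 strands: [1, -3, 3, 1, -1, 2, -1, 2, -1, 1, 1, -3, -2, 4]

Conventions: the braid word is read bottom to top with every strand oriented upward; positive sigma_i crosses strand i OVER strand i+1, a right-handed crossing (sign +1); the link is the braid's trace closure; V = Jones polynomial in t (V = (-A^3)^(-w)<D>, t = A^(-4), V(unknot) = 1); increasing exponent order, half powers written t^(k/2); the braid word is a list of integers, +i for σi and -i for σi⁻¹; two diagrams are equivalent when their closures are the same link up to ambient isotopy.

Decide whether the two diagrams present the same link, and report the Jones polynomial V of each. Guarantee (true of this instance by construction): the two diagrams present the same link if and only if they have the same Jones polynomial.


equivalent: yes
D1 (bracket A^-16 + A^-8 + 2; 14 crossings at w = 0): V = 2 + t^2 + t^4
D2 (bracket A^-10 + A^-2 + 2A^6; 14 crossings at w = +2): V = 2 + t^2 + t^4
key observation: D2 (14 crossings) and D1 (14) are Markov-related braid presentations


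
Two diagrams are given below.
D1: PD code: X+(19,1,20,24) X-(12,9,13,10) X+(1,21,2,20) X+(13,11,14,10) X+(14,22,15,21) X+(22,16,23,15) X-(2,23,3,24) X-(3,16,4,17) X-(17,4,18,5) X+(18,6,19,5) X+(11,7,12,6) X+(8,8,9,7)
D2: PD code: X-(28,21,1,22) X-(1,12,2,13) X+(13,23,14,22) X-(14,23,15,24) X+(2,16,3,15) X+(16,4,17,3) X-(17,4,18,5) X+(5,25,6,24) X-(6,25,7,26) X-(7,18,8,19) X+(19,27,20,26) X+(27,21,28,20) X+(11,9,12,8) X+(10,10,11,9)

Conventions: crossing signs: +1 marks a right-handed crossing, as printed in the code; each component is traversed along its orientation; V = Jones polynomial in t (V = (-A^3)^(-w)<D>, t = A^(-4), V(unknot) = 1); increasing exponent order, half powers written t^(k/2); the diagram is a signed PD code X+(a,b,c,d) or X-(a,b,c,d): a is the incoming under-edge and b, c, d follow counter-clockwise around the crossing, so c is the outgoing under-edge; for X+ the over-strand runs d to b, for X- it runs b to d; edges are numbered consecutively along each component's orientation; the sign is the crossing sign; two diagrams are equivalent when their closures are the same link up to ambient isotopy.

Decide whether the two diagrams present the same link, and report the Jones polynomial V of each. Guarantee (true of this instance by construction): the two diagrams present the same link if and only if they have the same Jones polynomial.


equivalent: no
D1 (bracket -A^-4 + 1 + A^8; 12 crossings at w = +4): V = t + t^3 - t^4
V(D2) = 1  [14 crossings, <D> = A^6, w = +2]
observation: 2 values of V(t) split the 2 diagrams


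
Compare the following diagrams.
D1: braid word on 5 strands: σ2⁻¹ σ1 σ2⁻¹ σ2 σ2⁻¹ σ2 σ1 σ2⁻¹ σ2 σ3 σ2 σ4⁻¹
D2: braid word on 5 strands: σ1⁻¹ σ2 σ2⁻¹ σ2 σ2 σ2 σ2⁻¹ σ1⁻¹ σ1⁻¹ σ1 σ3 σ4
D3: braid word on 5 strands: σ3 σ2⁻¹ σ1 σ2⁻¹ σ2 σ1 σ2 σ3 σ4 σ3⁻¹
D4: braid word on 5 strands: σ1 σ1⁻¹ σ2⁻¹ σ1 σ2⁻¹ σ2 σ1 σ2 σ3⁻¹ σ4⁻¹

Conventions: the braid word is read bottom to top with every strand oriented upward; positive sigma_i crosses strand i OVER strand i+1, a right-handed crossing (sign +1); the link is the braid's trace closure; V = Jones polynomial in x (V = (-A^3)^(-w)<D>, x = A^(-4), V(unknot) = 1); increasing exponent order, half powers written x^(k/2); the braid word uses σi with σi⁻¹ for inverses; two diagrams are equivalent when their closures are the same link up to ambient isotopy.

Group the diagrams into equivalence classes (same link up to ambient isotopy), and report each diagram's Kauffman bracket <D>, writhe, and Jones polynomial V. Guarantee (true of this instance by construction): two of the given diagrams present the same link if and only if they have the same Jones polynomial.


grouping into links: {D1, D3, D4} | {D2}
V(D1) = 1 + x + x^2 + x^3  (w +2, c 12, <D> = A^-6 + A^-2 + A^2 + A^6)
V(D2) = x^-2 + 2 + x^2  [12 crossings, <D> = A^-2 + 2A^6 + A^14, w = +2]
V(D3) = 1 + x + x^2 + x^3  (w +4, c 10, <D> = 1 + A^4 + A^8 + A^12)
V(D4) = 1 + x + x^2 + x^3  [10 crossings, <D> = A^-12 + A^-8 + A^-4 + 1, w = 0]
why: comparing 4 Jones polynomials yields 2 groups


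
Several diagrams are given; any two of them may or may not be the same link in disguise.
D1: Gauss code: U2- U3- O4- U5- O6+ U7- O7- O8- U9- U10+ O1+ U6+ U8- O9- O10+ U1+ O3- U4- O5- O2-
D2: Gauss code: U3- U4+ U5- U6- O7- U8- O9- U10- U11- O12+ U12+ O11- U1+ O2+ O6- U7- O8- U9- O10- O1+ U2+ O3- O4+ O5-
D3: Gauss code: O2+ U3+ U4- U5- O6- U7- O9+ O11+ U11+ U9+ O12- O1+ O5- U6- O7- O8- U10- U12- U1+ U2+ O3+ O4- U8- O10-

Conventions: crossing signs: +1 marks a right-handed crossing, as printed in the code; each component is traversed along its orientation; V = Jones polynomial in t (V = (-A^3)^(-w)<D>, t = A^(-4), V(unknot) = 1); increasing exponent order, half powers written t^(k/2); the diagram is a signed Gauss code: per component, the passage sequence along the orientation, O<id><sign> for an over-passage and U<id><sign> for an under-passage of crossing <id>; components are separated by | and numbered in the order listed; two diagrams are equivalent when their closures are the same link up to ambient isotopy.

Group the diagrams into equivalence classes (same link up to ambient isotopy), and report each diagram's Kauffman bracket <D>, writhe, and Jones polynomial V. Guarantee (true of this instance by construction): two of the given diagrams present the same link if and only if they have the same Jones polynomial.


equivalence classes: {D1, D2, D3}
D1 (bracket A^-8 + 1 - A^4; 10 crossings at w = -4): V = -t^-4 + t^-3 + t^-1
V(D2) = -t^-4 + t^-3 + t^-1  [12 crossings, <D> = A^-8 + 1 - A^4, w = -4]
D3 (bracket A^-2 + A^6 - A^10; 12 crossings at w = -2): V = -t^-4 + t^-3 + t^-1
key observation: one V(t) for all 3 diagrams — one class (guaranteed)


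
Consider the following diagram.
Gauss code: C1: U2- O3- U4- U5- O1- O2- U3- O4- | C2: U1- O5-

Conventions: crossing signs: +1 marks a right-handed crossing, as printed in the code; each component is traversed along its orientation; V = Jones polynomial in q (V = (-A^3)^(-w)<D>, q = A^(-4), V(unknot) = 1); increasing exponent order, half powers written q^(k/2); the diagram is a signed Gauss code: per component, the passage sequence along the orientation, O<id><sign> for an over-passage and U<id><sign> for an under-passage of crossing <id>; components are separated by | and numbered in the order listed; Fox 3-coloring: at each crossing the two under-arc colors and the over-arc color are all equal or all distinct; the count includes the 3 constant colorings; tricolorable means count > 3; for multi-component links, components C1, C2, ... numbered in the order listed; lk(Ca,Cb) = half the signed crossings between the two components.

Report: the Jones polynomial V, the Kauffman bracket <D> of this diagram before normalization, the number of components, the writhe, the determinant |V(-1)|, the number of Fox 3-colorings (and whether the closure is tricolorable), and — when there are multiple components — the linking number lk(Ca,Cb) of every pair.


Jones polynomial: V(q) = q^(-13/2) - q^(-11/2) + q^(-9/2) - 2q^(-7/2) - q^(-3/2)
<D> = A^-9 + 2A^-1 - A^3 + A^7 - A^11; writhe -5
components 2, writhe -5 (5 crossings)
linking number lk(C1,C2) = -1
3-colorings: 9 of 3^5, det 6 — tricolorable
note: det 6 = |V(-1)|; divisible by 3, so tricolorable


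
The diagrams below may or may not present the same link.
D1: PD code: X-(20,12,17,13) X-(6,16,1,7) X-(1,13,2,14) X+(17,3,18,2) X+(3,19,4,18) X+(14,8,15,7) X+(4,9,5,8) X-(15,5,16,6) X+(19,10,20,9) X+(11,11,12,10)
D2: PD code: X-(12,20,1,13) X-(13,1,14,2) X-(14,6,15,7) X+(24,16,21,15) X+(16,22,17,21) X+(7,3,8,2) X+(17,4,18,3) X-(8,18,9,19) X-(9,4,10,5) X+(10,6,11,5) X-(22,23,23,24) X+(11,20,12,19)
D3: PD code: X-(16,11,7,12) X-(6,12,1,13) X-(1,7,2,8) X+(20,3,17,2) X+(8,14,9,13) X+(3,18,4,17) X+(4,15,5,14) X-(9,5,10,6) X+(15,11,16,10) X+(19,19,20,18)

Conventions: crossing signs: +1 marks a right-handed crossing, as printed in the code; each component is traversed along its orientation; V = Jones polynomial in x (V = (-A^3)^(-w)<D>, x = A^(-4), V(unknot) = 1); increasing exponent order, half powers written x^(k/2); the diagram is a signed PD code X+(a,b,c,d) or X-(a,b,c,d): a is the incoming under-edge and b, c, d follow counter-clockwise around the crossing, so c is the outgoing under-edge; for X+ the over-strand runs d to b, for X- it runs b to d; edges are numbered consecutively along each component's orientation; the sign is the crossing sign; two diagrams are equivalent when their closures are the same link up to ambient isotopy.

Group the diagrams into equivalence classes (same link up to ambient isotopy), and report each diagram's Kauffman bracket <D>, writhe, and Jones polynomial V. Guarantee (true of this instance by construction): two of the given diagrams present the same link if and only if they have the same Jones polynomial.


grouping into links: {D1, D2, D3}
V(D1) = x^-2 + 2 + x^2  (w +2, c 10, <D> = A^-2 + 2A^6 + A^14)
D2 (bracket A^-8 + 2 + A^8; 12 crossings at w = 0): V = x^-2 + 2 + x^2
V(D3) = x^-2 + 2 + x^2  (w +2, c 10, <D> = A^-2 + 2A^6 + A^14)
key observation: all 3 diagrams share one V(x), hence one class
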